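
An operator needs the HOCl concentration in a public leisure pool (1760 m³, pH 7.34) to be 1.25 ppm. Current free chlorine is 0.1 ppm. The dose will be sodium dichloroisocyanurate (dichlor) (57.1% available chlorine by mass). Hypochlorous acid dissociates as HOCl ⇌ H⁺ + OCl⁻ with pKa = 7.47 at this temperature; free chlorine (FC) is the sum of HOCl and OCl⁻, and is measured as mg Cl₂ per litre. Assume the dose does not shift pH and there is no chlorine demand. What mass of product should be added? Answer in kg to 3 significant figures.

Volume: 1760 m³ = 1,760,000 L.
[OCl⁻]/[HOCl] = 10^(pH − pKa) = 10^(7.34 − 7.47) = 0.7413; fraction as HOCl = 1/(1 + 0.7413) = 0.5743.
Free chlorine required for 1.25 ppm HOCl: 1.25 / 0.5743 = 2.177 ppm.
FC to add: 2.177 − 0.1 = 2.077 mg/L as Cl₂.
Cl₂ equivalent: 2.077 mg/L × 1,760,000 L = 3655 g.
Product at 57.1% available Cl: 3655 / 0.571 = 6401 g.

6.40 kg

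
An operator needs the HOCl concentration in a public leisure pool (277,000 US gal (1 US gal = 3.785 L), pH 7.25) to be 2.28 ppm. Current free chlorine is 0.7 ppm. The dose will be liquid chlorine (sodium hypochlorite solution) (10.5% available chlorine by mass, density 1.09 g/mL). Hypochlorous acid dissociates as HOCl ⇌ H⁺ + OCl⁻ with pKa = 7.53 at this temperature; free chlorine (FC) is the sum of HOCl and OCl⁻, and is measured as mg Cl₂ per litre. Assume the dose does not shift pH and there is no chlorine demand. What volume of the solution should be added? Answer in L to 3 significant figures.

25.4 L

Volume: 277,000 US gal × 3.785 L/gal = 1,048,445 L.
[OCl⁻]/[HOCl] = 10^(pH − pKa) = 10^(7.25 − 7.53) = 0.5248; fraction as HOCl = 1/(1 + 0.5248) = 0.6558.
Free chlorine required for 2.28 ppm HOCl: 2.28 / 0.6558 = 3.477 ppm.
FC to add: 3.477 − 0.7 = 2.777 mg/L as Cl₂.
Cl₂ equivalent: 2.777 mg/L × 1,048,445 L = 2911 g.
Product at 10.5% available Cl: 2911 / 0.105 = 27,720 g.
Volume: 27,720 g ÷ 1.09 g/mL = 25,440 mL.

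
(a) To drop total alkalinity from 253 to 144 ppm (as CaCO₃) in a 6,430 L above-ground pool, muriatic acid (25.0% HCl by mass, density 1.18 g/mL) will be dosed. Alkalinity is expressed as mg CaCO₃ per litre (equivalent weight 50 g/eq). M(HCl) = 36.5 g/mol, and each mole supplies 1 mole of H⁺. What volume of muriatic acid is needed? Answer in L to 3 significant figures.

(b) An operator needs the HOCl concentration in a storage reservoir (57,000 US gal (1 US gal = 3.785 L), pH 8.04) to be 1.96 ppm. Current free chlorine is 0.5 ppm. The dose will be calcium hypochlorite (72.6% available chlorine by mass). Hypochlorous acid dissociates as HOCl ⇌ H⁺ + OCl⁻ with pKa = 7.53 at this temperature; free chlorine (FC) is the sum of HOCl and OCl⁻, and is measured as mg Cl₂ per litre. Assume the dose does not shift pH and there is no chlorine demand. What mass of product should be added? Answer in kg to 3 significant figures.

(a) 1.73 L; (b) 2.32 kg

(a) Alkalinity to neutralize: (253 − 144) = 109 mg/L as CaCO₃ × 6,430 L = 700.9 g as CaCO₃.
(a) Equivalents of H⁺ required: 700.9 ÷ 50 g/eq = 14.02 eq = 14.02 mol HCl.
(a) Mass of HCl: 14.02 × 36.5 = 511.6 g.
(a) Mass of 25.0% solution: 511.6 / 0.25 = 2047 g.
(a) Volume: 2047 g ÷ 1.18 g/mL = 1734 mL.

(b) Volume: 57,000 US gal × 3.785 L/gal = 215,745 L.
(b) [OCl⁻]/[HOCl] = 10^(pH − pKa) = 10^(8.04 − 7.53) = 3.236; fraction as HOCl = 1/(1 + 3.236) = 0.2361.
(b) Free chlorine required for 1.96 ppm HOCl: 1.96 / 0.2361 = 8.302 ppm.
(b) FC to add: 8.302 − 0.5 = 7.802 mg/L as Cl₂.
(b) Cl₂ equivalent: 7.802 mg/L × 215,745 L = 1683 g.
(b) Product at 72.6% available Cl: 1683 / 0.726 = 2319 g.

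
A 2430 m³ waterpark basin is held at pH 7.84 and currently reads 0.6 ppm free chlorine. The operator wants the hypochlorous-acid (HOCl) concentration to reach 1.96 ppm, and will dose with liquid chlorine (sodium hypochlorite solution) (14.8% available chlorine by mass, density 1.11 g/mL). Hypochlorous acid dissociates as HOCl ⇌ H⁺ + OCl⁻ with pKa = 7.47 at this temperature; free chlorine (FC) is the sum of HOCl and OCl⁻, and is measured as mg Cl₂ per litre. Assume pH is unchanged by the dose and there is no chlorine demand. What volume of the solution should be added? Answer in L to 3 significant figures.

88.1 L

Volume: 2430 m³ = 2,430,000 L.
[OCl⁻]/[HOCl] = 10^(pH − pKa) = 10^(7.84 − 7.47) = 2.344; fraction as HOCl = 1/(1 + 2.344) = 0.299.
Free chlorine required for 1.96 ppm HOCl: 1.96 / 0.299 = 6.555 ppm.
FC to add: 6.555 − 0.6 = 5.955 mg/L as Cl₂.
Cl₂ equivalent: 5.955 mg/L × 2,430,000 L = 14,470 g.
Product at 14.8% available Cl: 14,470 / 0.148 = 97,770 g.
Volume: 97,770 g ÷ 1.11 g/mL = 88,080 mL.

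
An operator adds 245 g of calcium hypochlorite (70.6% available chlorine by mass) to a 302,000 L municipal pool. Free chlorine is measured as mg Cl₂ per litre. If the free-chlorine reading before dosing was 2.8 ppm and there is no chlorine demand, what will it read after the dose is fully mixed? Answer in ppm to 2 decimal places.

3.37 ppm

Available chlorine delivered: 245 g × 0.706 = 173 g as Cl₂.
Concentration rise: 173 g / 302,000 L = 0.5727 mg/L = 0.57 ppm.
Final FC: 2.8 + 0.57 = 3.37 ppm.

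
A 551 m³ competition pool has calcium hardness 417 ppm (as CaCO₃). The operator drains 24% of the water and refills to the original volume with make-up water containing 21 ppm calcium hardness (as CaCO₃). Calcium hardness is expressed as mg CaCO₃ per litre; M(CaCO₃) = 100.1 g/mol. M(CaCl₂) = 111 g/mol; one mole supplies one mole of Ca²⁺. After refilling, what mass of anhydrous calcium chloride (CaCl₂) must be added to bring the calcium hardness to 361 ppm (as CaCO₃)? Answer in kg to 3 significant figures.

23.9 kg

Volume: 551 m³ = 551,000 L.
After draining 24% and refilling: 417 × 0.76 + 21 × 0.24 = 321.96 ppm.
Deficit to target: 361 − 321.96 = 39.04 mg/L.
As CaCO₃: 39.04 mg/L × 551,000 L = 21,510 g; ÷ 100.1 = 214.9 mol Ca²⁺.
Mass: 214.9 × 111 = 23,850 g.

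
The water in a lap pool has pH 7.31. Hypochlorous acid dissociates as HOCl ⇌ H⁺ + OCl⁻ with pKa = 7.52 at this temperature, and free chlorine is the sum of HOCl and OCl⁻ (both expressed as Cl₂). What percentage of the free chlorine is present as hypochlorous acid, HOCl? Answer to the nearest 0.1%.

[OCl⁻]/[HOCl] = 10^(pH − pKa) = 10^(7.31 − 7.52) = 10^-0.21 = 0.6166.
Fraction as HOCl = 1 / (1 + 0.6166) = 0.6186.

61.9%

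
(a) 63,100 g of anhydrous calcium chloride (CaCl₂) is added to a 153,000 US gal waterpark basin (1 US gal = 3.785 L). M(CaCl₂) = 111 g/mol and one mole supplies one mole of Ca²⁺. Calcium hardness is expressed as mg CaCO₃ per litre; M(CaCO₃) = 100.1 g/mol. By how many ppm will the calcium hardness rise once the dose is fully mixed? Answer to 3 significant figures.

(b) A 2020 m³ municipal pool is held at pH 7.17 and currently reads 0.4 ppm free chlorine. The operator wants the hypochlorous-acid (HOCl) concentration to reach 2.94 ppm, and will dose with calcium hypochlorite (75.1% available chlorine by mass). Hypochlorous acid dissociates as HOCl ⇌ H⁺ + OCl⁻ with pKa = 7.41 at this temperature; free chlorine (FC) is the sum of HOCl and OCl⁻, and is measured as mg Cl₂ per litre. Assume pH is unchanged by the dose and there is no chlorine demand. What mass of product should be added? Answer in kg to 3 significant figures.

(a) Volume: 153,000 US gal × 3.785 L/gal = 579,105 L.
(a) Moles of Ca²⁺: 63,100 g ÷ 111 g/mol = 568.5 mol.
(a) As CaCO₃: 568.5 mol × 100.1 g/mol = 56,900 g.
(a) Rise: 56,900 g / 579,105 L × 1000 = 98.26 mg/L.

(b) Volume: 2020 m³ = 2,020,000 L.
(b) [OCl⁻]/[HOCl] = 10^(pH − pKa) = 10^(7.17 − 7.41) = 0.5754; fraction as HOCl = 1/(1 + 0.5754) = 0.6347.
(b) Free chlorine required for 2.94 ppm HOCl: 2.94 / 0.6347 = 4.632 ppm.
(b) FC to add: 4.632 − 0.4 = 4.232 mg/L as Cl₂.
(b) Cl₂ equivalent: 4.232 mg/L × 2,020,000 L = 8548 g.
(b) Product at 75.1% available Cl: 8548 / 0.751 = 11,380 g.

(a) 98.3 ppm; (b) 11.4 kg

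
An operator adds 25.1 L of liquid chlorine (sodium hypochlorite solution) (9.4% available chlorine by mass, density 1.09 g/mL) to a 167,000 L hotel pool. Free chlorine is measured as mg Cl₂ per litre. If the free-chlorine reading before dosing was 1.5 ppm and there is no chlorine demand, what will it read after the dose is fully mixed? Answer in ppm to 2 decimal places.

16.90 ppm

Mass of solution: 25.1 L × 1000 mL/L × 1.09 g/mL = 27,360 g.
Available chlorine delivered: 27,360 g × 0.094 = 2572 g as Cl₂.
Concentration rise: 2572 g / 167,000 L = 15.4 mg/L = 15.40 ppm.
Final FC: 1.5 + 15.40 = 16.90 ppm.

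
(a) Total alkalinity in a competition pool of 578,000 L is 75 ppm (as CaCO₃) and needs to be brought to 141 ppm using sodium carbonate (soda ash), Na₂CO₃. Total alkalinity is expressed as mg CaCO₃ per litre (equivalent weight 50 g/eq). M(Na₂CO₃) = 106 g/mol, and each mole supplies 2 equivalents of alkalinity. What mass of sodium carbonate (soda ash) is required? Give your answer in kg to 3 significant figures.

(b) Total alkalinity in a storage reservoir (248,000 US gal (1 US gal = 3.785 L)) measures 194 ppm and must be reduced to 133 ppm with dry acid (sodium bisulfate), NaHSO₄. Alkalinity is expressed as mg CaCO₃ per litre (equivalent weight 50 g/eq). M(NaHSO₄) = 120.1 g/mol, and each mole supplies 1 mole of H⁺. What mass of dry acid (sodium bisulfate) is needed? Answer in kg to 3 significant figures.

(a) 40.4 kg; (b) 138 kg

(a) Alkalinity to add: (141 − 75) = 66 mg/L as CaCO₃ × 578,000 L = 38,150 g as CaCO₃.
(a) Equivalents: 38,150 g ÷ 50 g/eq = 763 eq.
(a) Each mole of Na₂CO₃ supplies 2 eq, so 763 / 2 = 381.5 mol.
(a) Mass: 381.5 mol × 106 g/mol = 40,440 g.

(b) Volume: 248,000 US gal × 3.785 L/gal = 938,680 L.
(b) Alkalinity to neutralize: (194 − 133) = 61 mg/L as CaCO₃ × 938,680 L = 57,260 g as CaCO₃.
(b) Equivalents of H⁺ required: 57,260 ÷ 50 g/eq = 1145 eq = 1145 mol NaHSO₄.
(b) Mass of NaHSO₄: 1145 × 120.1 = 137,500 g.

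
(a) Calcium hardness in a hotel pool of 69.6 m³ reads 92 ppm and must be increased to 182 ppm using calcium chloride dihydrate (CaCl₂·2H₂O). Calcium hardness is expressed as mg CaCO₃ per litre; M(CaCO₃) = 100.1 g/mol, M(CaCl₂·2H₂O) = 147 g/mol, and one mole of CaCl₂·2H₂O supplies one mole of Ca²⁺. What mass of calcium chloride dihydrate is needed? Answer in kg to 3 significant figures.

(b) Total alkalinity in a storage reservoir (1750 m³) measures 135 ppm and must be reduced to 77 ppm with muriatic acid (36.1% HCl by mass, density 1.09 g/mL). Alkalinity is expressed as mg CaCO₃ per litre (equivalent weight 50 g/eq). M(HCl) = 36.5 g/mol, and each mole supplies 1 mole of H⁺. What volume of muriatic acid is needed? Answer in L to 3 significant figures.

(a) Volume: 69.6 m³ = 69,600 L.
(a) Hardness to add: (182 − 92) = 90 mg/L as CaCO₃ × 69,600 L = 6264 g as CaCO₃.
(a) Moles of Ca²⁺ (1 mol Ca²⁺ ≡ 1 mol CaCO₃): 6264 / 100.1 g/mol = 62.58 mol.
(a) Mass of CaCl₂·2H₂O: 62.58 × 147 = 9199 g.

(b) Volume: 1750 m³ = 1,750,000 L.
(b) Alkalinity to neutralize: (135 − 77) = 58 mg/L as CaCO₃ × 1,750,000 L = 101,500 g as CaCO₃.
(b) Equivalents of H⁺ required: 101,500 ÷ 50 g/eq = 2030 eq = 2030 mol HCl.
(b) Mass of HCl: 2030 × 36.5 = 74,100 g.
(b) Mass of 36.1% solution: 74,100 / 0.361 = 205,200 g.
(b) Volume: 205,200 g ÷ 1.09 g/mL = 188,300 mL.

(a) 9.20 kg; (b) 188 L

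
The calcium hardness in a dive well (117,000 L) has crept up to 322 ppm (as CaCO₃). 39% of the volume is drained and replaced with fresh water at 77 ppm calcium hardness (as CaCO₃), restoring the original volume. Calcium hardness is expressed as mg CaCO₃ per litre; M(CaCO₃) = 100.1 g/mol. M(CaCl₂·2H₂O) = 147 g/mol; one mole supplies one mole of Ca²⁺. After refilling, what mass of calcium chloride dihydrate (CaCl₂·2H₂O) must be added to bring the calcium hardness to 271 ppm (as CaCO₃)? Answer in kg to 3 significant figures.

7.65 kg

After draining 39% and refilling: 322 × 0.61 + 77 × 0.39 = 226.45 ppm.
Deficit to target: 271 − 226.45 = 44.55 mg/L.
As CaCO₃: 44.55 mg/L × 117,000 L = 5212 g; ÷ 100.1 = 52.07 mol Ca²⁺.
Mass: 52.07 × 147 = 7655 g.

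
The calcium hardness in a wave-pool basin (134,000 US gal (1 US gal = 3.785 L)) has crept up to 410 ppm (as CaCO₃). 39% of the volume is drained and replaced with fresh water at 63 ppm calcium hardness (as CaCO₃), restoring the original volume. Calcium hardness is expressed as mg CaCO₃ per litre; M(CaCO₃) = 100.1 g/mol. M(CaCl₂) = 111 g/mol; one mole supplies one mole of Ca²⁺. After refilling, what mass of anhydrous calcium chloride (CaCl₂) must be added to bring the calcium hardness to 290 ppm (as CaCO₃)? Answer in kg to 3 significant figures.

8.62 kg

Volume: 134,000 US gal × 3.785 L/gal = 507,190 L.
After draining 39% and refilling: 410 × 0.61 + 63 × 0.39 = 274.67 ppm.
Deficit to target: 290 − 274.67 = 15.33 mg/L.
As CaCO₃: 15.33 mg/L × 507,190 L = 7775 g; ÷ 100.1 = 77.67 mol Ca²⁺.
Mass: 77.67 × 111 = 8622 g.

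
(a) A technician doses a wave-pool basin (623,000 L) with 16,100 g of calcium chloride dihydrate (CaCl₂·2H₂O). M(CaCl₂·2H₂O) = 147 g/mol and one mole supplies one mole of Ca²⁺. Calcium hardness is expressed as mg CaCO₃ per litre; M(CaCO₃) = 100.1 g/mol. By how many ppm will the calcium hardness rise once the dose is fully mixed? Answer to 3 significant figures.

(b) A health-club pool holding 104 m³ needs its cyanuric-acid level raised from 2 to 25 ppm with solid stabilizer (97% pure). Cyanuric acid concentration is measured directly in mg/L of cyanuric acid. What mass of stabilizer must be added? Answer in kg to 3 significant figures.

(a) Moles of Ca²⁺: 16,100 g ÷ 147 g/mol = 109.5 mol.
(a) As CaCO₃: 109.5 mol × 100.1 g/mol = 10,960 g.
(a) Rise: 10,960 g / 623,000 L × 1000 = 17.6 mg/L.

(b) Volume: 104 m³ = 104,000 L.
(b) CYA to add: (25 − 2) = 23 mg/L × 104,000 L = 2392 g cyanuric acid.
(b) At 97% purity: 2392 / 0.97 = 2466 g product.

(a) 17.6 ppm; (b) 2.47 kg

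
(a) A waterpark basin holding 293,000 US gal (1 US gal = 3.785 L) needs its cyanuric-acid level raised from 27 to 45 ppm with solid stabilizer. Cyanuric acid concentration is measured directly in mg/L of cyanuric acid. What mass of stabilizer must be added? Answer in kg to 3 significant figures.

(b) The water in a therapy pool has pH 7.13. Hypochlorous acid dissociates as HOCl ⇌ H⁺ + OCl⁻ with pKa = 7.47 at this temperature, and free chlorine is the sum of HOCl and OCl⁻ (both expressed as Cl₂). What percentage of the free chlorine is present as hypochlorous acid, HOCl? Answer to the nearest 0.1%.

(a) 20.0 kg; (b) 68.6%

(a) Volume: 293,000 US gal × 3.785 L/gal = 1,109,005 L.
(a) CYA to add: (45 − 27) = 18 mg/L × 1,109,005 L = 19,960 g cyanuric acid.

(b) [OCl⁻]/[HOCl] = 10^(pH − pKa) = 10^(7.13 − 7.47) = 10^-0.34 = 0.4571.
(b) Fraction as HOCl = 1 / (1 + 0.4571) = 0.6863.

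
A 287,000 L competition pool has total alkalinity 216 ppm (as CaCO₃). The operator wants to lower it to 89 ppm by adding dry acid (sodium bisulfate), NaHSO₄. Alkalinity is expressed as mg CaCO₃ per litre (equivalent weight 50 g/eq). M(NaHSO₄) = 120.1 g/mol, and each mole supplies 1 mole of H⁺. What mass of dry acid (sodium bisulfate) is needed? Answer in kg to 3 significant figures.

87.6 kg

Alkalinity to neutralize: (216 − 89) = 127 mg/L as CaCO₃ × 287,000 L = 36,450 g as CaCO₃.
Equivalents of H⁺ required: 36,450 ÷ 50 g/eq = 729 eq = 729 mol NaHSO₄.
Mass of NaHSO₄: 729 × 120.1 = 87,550 g.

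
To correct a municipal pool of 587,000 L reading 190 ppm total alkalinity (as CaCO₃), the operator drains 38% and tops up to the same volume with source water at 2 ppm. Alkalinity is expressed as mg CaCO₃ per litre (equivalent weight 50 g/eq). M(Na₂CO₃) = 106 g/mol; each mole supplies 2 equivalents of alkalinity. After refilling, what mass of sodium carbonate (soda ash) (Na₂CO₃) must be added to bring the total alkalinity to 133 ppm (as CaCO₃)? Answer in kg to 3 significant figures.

8.98 kg

After draining 38% and refilling: 190 × 0.62 + 2 × 0.38 = 118.56 ppm.
Deficit to target: 133 − 118.56 = 14.44 mg/L.
As CaCO₃: 14.44 mg/L × 587,000 L = 8476 g; ÷ 50 g/eq ÷ 2 = 84.76 mol Na₂CO₃.
Mass: 84.76 × 106 = 8985 g.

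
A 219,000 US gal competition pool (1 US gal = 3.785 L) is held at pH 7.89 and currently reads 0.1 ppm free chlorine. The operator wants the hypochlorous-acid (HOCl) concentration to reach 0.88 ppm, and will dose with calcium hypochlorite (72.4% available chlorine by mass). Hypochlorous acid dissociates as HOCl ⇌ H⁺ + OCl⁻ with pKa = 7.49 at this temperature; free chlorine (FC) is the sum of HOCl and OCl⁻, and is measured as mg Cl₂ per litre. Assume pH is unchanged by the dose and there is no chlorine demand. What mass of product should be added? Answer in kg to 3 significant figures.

Volume: 219,000 US gal × 3.785 L/gal = 828,915 L.
[OCl⁻]/[HOCl] = 10^(pH − pKa) = 10^(7.89 − 7.49) = 2.512; fraction as HOCl = 1/(1 + 2.512) = 0.2847.
Free chlorine required for 0.88 ppm HOCl: 0.88 / 0.2847 = 3.09 ppm.
FC to add: 3.09 − 0.1 = 2.99 mg/L as Cl₂.
Cl₂ equivalent: 2.99 mg/L × 828,915 L = 2479 g.
Product at 72.4% available Cl: 2479 / 0.724 = 3424 g.

3.42 kg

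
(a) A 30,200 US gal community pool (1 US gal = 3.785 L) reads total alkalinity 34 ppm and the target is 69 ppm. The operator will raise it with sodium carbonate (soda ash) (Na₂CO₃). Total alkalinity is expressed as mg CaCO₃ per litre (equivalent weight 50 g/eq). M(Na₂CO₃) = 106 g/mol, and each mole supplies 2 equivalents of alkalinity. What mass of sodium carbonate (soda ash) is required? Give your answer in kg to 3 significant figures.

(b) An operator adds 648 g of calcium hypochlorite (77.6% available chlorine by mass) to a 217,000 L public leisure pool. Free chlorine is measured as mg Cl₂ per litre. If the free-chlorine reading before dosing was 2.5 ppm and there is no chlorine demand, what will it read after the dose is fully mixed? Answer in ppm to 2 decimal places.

(a) 4.24 kg; (b) 4.82 ppm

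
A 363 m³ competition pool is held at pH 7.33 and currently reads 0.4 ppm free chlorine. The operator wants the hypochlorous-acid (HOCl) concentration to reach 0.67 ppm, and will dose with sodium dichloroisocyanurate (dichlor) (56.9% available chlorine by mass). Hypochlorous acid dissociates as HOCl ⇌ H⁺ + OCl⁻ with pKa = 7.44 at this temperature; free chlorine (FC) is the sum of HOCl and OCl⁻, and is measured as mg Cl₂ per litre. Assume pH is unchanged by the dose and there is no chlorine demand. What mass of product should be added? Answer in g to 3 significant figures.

504 g

Volume: 363 m³ = 363,000 L.
[OCl⁻]/[HOCl] = 10^(pH − pKa) = 10^(7.33 − 7.44) = 0.7762; fraction as HOCl = 1/(1 + 0.7762) = 0.563.
Free chlorine required for 0.67 ppm HOCl: 0.67 / 0.563 = 1.19 ppm.
FC to add: 1.19 − 0.4 = 0.7901 mg/L as Cl₂.
Cl₂ equivalent: 0.7901 mg/L × 363,000 L = 286.8 g.
Product at 56.9% available Cl: 286.8 / 0.569 = 504 g.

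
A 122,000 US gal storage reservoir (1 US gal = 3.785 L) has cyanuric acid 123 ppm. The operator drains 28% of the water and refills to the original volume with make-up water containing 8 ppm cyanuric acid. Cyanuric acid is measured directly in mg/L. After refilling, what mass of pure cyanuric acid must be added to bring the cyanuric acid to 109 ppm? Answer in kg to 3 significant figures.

Volume: 122,000 US gal × 3.785 L/gal = 461,770 L.
After draining 28% and refilling: 123 × 0.72 + 8 × 0.28 = 90.8 ppm.
Deficit to target: 109 − 90.8 = 18.2 mg/L.
Mass: 18.2 mg/L × 461,770 L = 8404 g cyanuric acid.

8.40 kg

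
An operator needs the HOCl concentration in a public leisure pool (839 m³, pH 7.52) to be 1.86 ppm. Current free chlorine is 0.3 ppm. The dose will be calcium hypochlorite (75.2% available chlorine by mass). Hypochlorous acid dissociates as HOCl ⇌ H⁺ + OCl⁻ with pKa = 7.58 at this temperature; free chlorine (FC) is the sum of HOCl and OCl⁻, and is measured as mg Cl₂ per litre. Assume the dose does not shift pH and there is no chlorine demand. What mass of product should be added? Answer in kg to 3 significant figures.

3.55 kg

Volume: 839 m³ = 839,000 L.
[OCl⁻]/[HOCl] = 10^(pH − pKa) = 10^(7.52 − 7.58) = 0.871; fraction as HOCl = 1/(1 + 0.871) = 0.5345.
Free chlorine required for 1.86 ppm HOCl: 1.86 / 0.5345 = 3.48 ppm.
FC to add: 3.48 − 0.3 = 3.18 mg/L as Cl₂.
Cl₂ equivalent: 3.18 mg/L × 839,000 L = 2668 g.
Product at 75.2% available Cl: 2668 / 0.752 = 3548 g.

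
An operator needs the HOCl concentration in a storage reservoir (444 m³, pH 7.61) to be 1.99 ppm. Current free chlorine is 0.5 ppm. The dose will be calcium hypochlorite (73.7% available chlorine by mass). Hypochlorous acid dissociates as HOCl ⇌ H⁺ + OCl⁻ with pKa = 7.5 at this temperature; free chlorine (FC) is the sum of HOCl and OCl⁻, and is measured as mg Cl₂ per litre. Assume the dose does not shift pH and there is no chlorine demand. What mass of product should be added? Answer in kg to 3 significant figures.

2.44 kg

Volume: 444 m³ = 444,000 L.
[OCl⁻]/[HOCl] = 10^(pH − pKa) = 10^(7.61 − 7.5) = 1.288; fraction as HOCl = 1/(1 + 1.288) = 0.437.
Free chlorine required for 1.99 ppm HOCl: 1.99 / 0.437 = 4.554 ppm.
FC to add: 4.554 − 0.5 = 4.054 mg/L as Cl₂.
Cl₂ equivalent: 4.054 mg/L × 444,000 L = 1800 g.
Product at 73.7% available Cl: 1800 / 0.737 = 2442 g.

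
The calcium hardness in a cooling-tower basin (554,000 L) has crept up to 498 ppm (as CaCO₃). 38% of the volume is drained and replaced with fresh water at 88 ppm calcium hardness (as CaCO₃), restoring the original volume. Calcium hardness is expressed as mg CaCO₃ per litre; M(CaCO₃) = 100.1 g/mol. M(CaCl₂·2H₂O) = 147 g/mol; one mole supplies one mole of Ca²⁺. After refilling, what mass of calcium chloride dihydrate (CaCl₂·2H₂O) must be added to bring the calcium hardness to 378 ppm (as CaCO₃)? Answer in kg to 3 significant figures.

29.1 kg

After draining 38% and refilling: 498 × 0.62 + 88 × 0.38 = 342.2 ppm.
Deficit to target: 378 − 342.2 = 35.8 mg/L.
As CaCO₃: 35.8 mg/L × 554,000 L = 19,830 g; ÷ 100.1 = 198.1 mol Ca²⁺.
Mass: 198.1 × 147 = 29,130 g.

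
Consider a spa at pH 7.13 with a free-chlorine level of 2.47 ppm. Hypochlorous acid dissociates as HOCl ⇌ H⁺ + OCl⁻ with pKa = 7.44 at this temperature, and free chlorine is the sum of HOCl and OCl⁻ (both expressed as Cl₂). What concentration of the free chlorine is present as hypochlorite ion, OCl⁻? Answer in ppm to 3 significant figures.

0.812 ppm

[OCl⁻]/[HOCl] = 10^(pH − pKa) = 10^(7.13 − 7.44) = 10^-0.31 = 0.4898.
Fraction as HOCl = 1 / (1 + 0.4898) = 0.6712.
OCl⁻ = (1 − 0.6712) × 2.47 ppm = 0.812 ppm.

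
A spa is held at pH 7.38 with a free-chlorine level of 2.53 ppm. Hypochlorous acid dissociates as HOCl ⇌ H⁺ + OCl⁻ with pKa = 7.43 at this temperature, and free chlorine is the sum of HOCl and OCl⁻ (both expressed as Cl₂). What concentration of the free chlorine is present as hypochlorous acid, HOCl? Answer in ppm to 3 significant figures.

1.34 ppm

[OCl⁻]/[HOCl] = 10^(pH − pKa) = 10^(7.38 − 7.43) = 10^-0.05 = 0.8913.
Fraction as HOCl = 1 / (1 + 0.8913) = 0.5288.
HOCl = 0.5288 × 2.53 ppm = 1.338 ppm.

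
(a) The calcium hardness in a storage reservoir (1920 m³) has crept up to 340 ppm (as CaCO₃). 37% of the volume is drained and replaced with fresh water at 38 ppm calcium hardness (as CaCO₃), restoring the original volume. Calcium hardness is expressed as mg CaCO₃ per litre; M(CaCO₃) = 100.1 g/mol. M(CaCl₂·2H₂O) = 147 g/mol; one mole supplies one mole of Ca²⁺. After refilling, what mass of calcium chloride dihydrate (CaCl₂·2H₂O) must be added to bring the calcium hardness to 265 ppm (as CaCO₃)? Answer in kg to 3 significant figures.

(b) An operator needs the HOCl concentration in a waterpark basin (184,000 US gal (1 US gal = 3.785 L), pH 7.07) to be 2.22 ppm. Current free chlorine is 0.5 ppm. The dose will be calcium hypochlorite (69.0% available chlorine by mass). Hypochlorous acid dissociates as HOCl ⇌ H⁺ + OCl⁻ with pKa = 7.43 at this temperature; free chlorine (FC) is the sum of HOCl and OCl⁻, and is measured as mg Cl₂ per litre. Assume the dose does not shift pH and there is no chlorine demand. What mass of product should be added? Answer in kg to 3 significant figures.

(a) 104 kg; (b) 2.71 kg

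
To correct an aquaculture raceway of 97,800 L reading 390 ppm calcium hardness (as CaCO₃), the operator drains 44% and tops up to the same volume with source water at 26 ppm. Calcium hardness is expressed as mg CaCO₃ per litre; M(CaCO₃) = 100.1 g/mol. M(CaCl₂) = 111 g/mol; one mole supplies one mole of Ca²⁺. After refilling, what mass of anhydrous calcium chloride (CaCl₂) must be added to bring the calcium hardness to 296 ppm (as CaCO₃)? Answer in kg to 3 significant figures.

7.18 kg

After draining 44% and refilling: 390 × 0.56 + 26 × 0.44 = 229.84 ppm.
Deficit to target: 296 − 229.84 = 66.16 mg/L.
As CaCO₃: 66.16 mg/L × 97,800 L = 6470 g; ÷ 100.1 = 64.64 mol Ca²⁺.
Mass: 64.64 × 111 = 7175 g.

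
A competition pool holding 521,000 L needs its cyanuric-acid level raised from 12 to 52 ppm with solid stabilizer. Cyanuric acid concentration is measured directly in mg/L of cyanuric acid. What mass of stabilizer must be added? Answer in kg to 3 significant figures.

20.8 kg

CYA to add: (52 − 12) = 40 mg/L × 521,000 L = 20,840 g cyanuric acid.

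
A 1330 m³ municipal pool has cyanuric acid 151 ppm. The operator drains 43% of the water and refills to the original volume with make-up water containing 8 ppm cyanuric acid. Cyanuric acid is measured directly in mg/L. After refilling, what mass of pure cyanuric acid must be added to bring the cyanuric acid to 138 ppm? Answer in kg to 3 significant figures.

64.5 kg

Volume: 1330 m³ = 1,330,000 L.
After draining 43% and refilling: 151 × 0.57 + 8 × 0.43 = 89.51 ppm.
Deficit to target: 138 − 89.51 = 48.49 mg/L.
Mass: 48.49 mg/L × 1,330,000 L = 64,490 g cyanuric acid.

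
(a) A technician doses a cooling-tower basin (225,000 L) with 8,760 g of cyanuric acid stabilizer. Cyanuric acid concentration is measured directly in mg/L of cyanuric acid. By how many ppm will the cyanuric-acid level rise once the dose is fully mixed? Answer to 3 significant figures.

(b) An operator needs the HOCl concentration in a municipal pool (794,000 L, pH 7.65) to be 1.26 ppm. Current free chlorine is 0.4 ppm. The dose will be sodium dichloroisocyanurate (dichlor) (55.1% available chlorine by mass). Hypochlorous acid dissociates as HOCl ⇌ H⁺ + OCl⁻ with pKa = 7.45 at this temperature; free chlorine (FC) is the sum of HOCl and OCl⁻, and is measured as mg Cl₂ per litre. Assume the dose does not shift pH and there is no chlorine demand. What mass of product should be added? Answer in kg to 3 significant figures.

(a) Rise: 8,760 g / 225,000 L × 1000 = 38.93 mg/L.

(b) [OCl⁻]/[HOCl] = 10^(pH − pKa) = 10^(7.65 − 7.45) = 1.585; fraction as HOCl = 1/(1 + 1.585) = 0.3869.
(b) Free chlorine required for 1.26 ppm HOCl: 1.26 / 0.3869 = 3.257 ppm.
(b) FC to add: 3.257 − 0.4 = 2.857 mg/L as Cl₂.
(b) Cl₂ equivalent: 2.857 mg/L × 794,000 L = 2268 g.
(b) Product at 55.1% available Cl: 2268 / 0.551 = 4117 g.

(a) 38.9 ppm; (b) 4.12 kg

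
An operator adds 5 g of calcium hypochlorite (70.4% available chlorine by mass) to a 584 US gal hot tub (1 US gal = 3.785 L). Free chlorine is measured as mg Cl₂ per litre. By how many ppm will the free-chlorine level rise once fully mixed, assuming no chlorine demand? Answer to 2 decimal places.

1.59 ppm

Volume: 584 US gal × 3.785 L/gal = 2,210 L.
Available chlorine delivered: 5 g × 0.704 = 3.52 g as Cl₂.
Concentration rise: 3.52 g / 2,210 L = 1.592 mg/L = 1.59 ppm.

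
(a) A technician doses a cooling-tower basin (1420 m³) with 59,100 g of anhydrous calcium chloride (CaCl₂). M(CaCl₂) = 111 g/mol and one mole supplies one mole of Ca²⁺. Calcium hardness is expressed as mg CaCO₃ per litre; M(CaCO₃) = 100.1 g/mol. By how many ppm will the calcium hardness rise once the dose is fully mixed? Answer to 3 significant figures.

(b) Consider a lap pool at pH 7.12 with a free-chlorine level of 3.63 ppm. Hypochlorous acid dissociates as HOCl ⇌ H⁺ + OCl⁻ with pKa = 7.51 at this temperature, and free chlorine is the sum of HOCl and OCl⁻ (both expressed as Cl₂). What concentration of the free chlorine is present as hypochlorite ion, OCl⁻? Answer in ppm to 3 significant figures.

(a) 37.5 ppm; (b) 1.05 ppm

(a) Volume: 1420 m³ = 1,420,000 L.
(a) Moles of Ca²⁺: 59,100 g ÷ 111 g/mol = 532.4 mol.
(a) As CaCO₃: 532.4 mol × 100.1 g/mol = 53,300 g.
(a) Rise: 53,300 g / 1,420,000 L × 1000 = 37.53 mg/L.

(b) [OCl⁻]/[HOCl] = 10^(pH − pKa) = 10^(7.12 − 7.51) = 10^-0.39 = 0.4074.
(b) Fraction as HOCl = 1 / (1 + 0.4074) = 0.7105.
(b) OCl⁻ = (1 − 0.7105) × 3.63 ppm = 1.051 ppm.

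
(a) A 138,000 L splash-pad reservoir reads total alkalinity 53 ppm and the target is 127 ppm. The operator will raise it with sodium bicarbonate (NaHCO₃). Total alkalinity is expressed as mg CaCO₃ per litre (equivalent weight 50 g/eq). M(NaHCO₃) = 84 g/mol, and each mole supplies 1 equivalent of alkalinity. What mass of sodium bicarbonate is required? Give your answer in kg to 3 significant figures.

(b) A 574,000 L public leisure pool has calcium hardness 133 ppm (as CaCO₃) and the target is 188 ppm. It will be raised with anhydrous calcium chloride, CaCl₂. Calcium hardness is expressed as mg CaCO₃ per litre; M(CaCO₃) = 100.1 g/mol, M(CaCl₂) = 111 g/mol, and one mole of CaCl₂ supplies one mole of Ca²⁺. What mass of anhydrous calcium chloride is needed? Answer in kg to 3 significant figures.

(a) Alkalinity to add: (127 − 53) = 74 mg/L as CaCO₃ × 138,000 L = 10,210 g as CaCO₃.
(a) Equivalents: 10,210 g ÷ 50 g/eq = 204.2 eq.
(a) NaHCO₃ supplies 1 eq per mole → 204.2 mol.
(a) Mass: 204.2 mol × 84 g/mol = 17,160 g.

(b) Hardness to add: (188 − 133) = 55 mg/L as CaCO₃ × 574,000 L = 31,570 g as CaCO₃.
(b) Moles of Ca²⁺ (1 mol Ca²⁺ ≡ 1 mol CaCO₃): 31,570 / 100.1 g/mol = 315.4 mol.
(b) Mass of CaCl₂: 315.4 × 111 = 35,010 g.

(a) 17.2 kg; (b) 35.0 kg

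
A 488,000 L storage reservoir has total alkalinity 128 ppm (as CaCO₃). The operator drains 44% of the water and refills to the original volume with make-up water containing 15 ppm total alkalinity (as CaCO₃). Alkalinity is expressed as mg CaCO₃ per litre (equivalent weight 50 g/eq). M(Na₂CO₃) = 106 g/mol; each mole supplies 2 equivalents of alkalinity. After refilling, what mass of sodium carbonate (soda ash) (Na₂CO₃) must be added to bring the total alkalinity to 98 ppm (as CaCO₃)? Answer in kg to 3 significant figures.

10.2 kg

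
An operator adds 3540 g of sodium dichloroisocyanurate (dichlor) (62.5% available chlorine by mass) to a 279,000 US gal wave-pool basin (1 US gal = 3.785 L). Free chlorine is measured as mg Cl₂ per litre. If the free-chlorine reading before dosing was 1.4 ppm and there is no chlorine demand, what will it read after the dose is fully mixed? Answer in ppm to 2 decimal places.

3.50 ppm

Volume: 279,000 US gal × 3.785 L/gal = 1,056,015 L.
Available chlorine delivered: 3540 g × 0.625 = 2212 g as Cl₂.
Concentration rise: 2212 g / 1,056,015 L = 2.095 mg/L = 2.10 ppm.
Final FC: 1.4 + 2.10 = 3.50 ppm.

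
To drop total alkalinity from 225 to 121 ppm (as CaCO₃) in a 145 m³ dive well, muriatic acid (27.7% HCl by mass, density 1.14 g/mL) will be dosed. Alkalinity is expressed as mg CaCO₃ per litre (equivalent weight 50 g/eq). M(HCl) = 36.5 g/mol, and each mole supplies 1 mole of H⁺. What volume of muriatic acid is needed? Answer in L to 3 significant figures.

Volume: 145 m³ = 145,000 L.
Alkalinity to neutralize: (225 − 121) = 104 mg/L as CaCO₃ × 145,000 L = 15,080 g as CaCO₃.
Equivalents of H⁺ required: 15,080 ÷ 50 g/eq = 301.6 eq = 301.6 mol HCl.
Mass of HCl: 301.6 × 36.5 = 11,010 g.
Mass of 27.7% solution: 11,010 / 0.277 = 39,740 g.
Volume: 39,740 g ÷ 1.14 g/mL = 34,860 mL.

34.9 L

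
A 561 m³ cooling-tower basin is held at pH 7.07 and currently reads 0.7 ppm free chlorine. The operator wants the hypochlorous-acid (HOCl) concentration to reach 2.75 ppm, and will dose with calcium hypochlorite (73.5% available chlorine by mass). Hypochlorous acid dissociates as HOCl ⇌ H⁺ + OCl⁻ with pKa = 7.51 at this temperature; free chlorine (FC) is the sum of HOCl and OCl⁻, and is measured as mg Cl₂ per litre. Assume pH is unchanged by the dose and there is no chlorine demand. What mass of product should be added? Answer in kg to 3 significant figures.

Volume: 561 m³ = 561,000 L.
[OCl⁻]/[HOCl] = 10^(pH − pKa) = 10^(7.07 − 7.51) = 0.3631; fraction as HOCl = 1/(1 + 0.3631) = 0.7336.
Free chlorine required for 2.75 ppm HOCl: 2.75 / 0.7336 = 3.748 ppm.
FC to add: 3.748 − 0.7 = 3.048 mg/L as Cl₂.
Cl₂ equivalent: 3.048 mg/L × 561,000 L = 1710 g.
Product at 73.5% available Cl: 1710 / 0.735 = 2327 g.

2.33 kg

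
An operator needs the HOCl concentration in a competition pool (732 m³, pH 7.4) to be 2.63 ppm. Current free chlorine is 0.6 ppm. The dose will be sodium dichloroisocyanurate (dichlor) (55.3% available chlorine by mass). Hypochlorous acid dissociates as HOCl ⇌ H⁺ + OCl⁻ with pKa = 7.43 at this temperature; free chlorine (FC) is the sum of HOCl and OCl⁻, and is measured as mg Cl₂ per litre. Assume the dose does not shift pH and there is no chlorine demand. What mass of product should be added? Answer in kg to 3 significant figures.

5.94 kg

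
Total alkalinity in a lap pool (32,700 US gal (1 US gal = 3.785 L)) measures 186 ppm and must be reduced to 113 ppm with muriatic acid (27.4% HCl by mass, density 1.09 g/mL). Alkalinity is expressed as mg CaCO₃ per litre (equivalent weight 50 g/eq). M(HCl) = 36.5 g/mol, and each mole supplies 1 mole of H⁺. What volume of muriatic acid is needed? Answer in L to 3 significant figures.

22.1 L

Volume: 32,700 US gal × 3.785 L/gal = 123,770 L.
Alkalinity to neutralize: (186 − 113) = 73 mg/L as CaCO₃ × 123,770 L = 9035 g as CaCO₃.
Equivalents of H⁺ required: 9035 ÷ 50 g/eq = 180.7 eq = 180.7 mol HCl.
Mass of HCl: 180.7 × 36.5 = 6596 g.
Mass of 27.4% solution: 6596 / 0.274 = 24,070 g.
Volume: 24,070 g ÷ 1.09 g/mL = 22,080 mL.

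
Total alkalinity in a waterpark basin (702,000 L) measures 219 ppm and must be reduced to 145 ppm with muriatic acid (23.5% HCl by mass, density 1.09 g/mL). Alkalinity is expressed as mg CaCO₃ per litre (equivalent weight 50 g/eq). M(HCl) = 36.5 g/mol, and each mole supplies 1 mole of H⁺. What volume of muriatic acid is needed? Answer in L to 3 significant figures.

148 L

Alkalinity to neutralize: (219 − 145) = 74 mg/L as CaCO₃ × 702,000 L = 51,950 g as CaCO₃.
Equivalents of H⁺ required: 51,950 ÷ 50 g/eq = 1039 eq = 1039 mol HCl.
Mass of HCl: 1039 × 36.5 = 37,920 g.
Mass of 23.5% solution: 37,920 / 0.235 = 161,400 g.
Volume: 161,400 g ÷ 1.09 g/mL = 148,000 mL.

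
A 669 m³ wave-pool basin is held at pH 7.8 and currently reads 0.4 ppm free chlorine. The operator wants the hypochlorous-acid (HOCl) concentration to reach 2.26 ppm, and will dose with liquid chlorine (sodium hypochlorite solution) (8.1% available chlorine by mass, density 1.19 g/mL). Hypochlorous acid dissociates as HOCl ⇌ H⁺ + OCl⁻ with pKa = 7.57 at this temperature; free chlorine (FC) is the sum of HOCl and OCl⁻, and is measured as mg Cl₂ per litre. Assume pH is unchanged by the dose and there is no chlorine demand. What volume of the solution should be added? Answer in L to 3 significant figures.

Volume: 669 m³ = 669,000 L.
[OCl⁻]/[HOCl] = 10^(pH − pKa) = 10^(7.8 − 7.57) = 1.698; fraction as HOCl = 1/(1 + 1.698) = 0.3706.
Free chlorine required for 2.26 ppm HOCl: 2.26 / 0.3706 = 6.098 ppm.
FC to add: 6.098 − 0.4 = 5.698 mg/L as Cl₂.
Cl₂ equivalent: 5.698 mg/L × 669,000 L = 3812 g.
Product at 8.1% available Cl: 3812 / 0.081 = 47,060 g.
Volume: 47,060 g ÷ 1.19 g/mL = 39,550 mL.

39.5 L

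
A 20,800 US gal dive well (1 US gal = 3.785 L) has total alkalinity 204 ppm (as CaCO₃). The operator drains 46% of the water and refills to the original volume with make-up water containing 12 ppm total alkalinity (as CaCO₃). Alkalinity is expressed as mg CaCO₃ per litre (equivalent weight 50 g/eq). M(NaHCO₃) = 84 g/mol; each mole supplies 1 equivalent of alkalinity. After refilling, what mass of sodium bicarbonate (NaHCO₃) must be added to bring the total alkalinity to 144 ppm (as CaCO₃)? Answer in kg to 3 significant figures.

3.75 kg

Volume: 20,800 US gal × 3.785 L/gal = 78,728 L.
After draining 46% and refilling: 204 × 0.54 + 12 × 0.46 = 115.68 ppm.
Deficit to target: 144 − 115.68 = 28.32 mg/L.
As CaCO₃: 28.32 mg/L × 78,728 L = 2230 g; ÷ 50 g/eq ÷ 1 = 44.59 mol NaHCO₃.
Mass: 44.59 × 84 = 3746 g.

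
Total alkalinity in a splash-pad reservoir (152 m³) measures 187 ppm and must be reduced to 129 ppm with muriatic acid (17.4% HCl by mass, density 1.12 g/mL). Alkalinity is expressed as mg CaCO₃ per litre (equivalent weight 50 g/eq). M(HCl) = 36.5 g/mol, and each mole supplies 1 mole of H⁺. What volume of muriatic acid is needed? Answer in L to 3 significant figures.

33.0 L

Volume: 152 m³ = 152,000 L.
Alkalinity to neutralize: (187 − 129) = 58 mg/L as CaCO₃ × 152,000 L = 8816 g as CaCO₃.
Equivalents of H⁺ required: 8816 ÷ 50 g/eq = 176.3 eq = 176.3 mol HCl.
Mass of HCl: 176.3 × 36.5 = 6436 g.
Mass of 17.4% solution: 6436 / 0.174 = 36,990 g.
Volume: 36,990 g ÷ 1.12 g/mL = 33,020 mL.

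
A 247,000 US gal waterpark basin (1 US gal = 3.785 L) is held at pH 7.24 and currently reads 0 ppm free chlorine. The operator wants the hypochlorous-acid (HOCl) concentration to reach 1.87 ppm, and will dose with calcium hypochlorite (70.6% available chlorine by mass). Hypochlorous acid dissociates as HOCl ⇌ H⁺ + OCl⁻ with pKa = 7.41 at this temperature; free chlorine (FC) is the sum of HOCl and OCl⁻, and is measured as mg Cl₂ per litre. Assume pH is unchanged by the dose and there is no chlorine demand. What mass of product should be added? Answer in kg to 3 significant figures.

4.15 kg

Volume: 247,000 US gal × 3.785 L/gal = 934,895 L.
[OCl⁻]/[HOCl] = 10^(pH − pKa) = 10^(7.24 − 7.41) = 0.6761; fraction as HOCl = 1/(1 + 0.6761) = 0.5966.
Free chlorine required for 1.87 ppm HOCl: 1.87 / 0.5966 = 3.134 ppm.
FC to add: 3.134 − 0 = 3.134 mg/L as Cl₂.
Cl₂ equivalent: 3.134 mg/L × 934,895 L = 2930 g.
Product at 70.6% available Cl: 2930 / 0.706 = 4150 g.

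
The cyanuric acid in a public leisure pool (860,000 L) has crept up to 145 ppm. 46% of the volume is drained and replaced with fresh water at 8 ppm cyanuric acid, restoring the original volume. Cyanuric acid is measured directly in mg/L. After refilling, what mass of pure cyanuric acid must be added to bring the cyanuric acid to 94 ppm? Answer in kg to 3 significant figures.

10.3 kg

After draining 46% and refilling: 145 × 0.54 + 8 × 0.46 = 81.98 ppm.
Deficit to target: 94 − 81.98 = 12.02 mg/L.
Mass: 12.02 mg/L × 860,000 L = 10,340 g cyanuric acid.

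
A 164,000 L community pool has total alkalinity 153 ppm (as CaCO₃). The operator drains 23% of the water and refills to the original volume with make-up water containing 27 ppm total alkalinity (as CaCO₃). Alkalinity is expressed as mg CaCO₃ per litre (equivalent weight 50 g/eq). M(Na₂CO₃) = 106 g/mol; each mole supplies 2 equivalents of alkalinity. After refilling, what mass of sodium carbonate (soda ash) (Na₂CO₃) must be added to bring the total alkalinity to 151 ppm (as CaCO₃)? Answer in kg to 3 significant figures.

4.69 kg

After draining 23% and refilling: 153 × 0.77 + 27 × 0.23 = 124.02 ppm.
Deficit to target: 151 − 124.02 = 26.98 mg/L.
As CaCO₃: 26.98 mg/L × 164,000 L = 4425 g; ÷ 50 g/eq ÷ 2 = 44.25 mol Na₂CO₃.
Mass: 44.25 × 106 = 4690 g.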